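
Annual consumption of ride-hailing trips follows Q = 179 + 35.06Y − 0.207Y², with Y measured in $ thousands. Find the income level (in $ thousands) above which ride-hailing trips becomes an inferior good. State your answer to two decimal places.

84.69

dQ/dY = 35.06 − 0.414Y.
The good is inferior where dQ/dY < 0. Setting dQ/dY = 0 gives Y = 35.06 / 0.414 = 84.69.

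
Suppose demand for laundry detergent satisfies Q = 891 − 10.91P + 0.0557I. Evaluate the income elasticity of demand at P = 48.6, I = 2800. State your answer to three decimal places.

0.302

At P = 48.6, I = 2800: Q = 516.734.
Holding P constant, ∂Q/∂I = 0.0557.
η_I = (∂Q/∂I)·(I/Q) = 0.0557 × (2800/516.734) = 0.302.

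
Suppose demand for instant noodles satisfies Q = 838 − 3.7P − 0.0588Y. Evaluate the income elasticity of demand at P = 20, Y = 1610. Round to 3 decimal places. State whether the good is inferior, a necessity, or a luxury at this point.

At P = 20, Y = 1610: Q = 669.332.
Holding P constant, ∂Q/∂Y = −0.0588.
η_Y = (∂Q/∂Y)·(Y/Q) = -0.0588 × (1610/669.332) = -0.141.
Since η < 0, this is an inferior good.

-0.141 (inferior good)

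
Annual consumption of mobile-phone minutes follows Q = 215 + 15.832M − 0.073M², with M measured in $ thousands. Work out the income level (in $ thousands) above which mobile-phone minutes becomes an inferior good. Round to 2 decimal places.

108.44

dQ/dM = 15.832 − 0.146M.
The good is inferior where dQ/dM < 0. Setting dQ/dM = 0 gives M = 15.832 / 0.146 = 108.44.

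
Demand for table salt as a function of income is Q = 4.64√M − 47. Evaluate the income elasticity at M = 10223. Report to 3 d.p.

0.556

At M = 10223: Q = 422.145.
dQ/dM = 4.64/(2√M) = 0.0229456 at this income.
η = (dQ/dM)·(M/Q) = 0.0229456 × (10223/422.145) = 0.556.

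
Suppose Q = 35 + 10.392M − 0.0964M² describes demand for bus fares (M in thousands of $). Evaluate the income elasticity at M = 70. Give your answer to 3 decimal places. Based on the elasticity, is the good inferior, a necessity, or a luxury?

-0.749 (inferior good)

At M = 70: Q = 290.0800.
dQ/dM = 10.392 − 0.1928M = -3.10400.
η = (dQ/dM)·(M/Q) = -3.10400 × (70/290.0800) = -0.749.
η < 0 ⇒ inferior good.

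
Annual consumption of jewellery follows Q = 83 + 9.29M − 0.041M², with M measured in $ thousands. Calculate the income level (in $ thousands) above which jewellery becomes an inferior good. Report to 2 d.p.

113.29

dQ/dM = 9.29 − 0.082M.
The good is inferior where dQ/dM < 0. Setting dQ/dM = 0 gives M = 9.29 / 0.082 = 113.29.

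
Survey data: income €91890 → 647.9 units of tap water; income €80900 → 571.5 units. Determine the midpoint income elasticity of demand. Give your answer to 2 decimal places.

ΔQ = 571.5 − 647.9 = -76.4; midpoint Q̄ = (647.9 + 571.5)/2 = 609.7.
ΔI = 80900 − 91890 = -10990; midpoint Ī = (91890 + 80900)/2 = 86395.
η = (ΔQ/Q̄) ÷ (ΔI/Ī) = (-76.4/609.7) ÷ (-10990/86395) = 0.99.

0.99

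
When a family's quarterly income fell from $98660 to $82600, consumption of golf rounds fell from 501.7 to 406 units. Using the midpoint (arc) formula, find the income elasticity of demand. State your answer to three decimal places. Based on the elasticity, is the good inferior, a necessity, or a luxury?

1.190 (luxury)

ΔQ = 406 − 501.7 = -95.7; midpoint Q̄ = (501.7 + 406)/2 = 453.85.
ΔI = 82600 − 98660 = -16060; midpoint Ī = (98660 + 82600)/2 = 90630.
η = (ΔQ/Q̄) ÷ (ΔI/Ī) = (-95.7/453.85) ÷ (-16060/90630) = 1.190.
η > 1 ⇒ luxury.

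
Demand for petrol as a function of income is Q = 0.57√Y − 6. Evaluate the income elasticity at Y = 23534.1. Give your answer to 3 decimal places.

At Y = 23534.1: Q = 81.443.
dQ/dY = 0.57/(2√Y) = 0.00185779 at this income.
η = (dQ/dY)·(Y/Q) = 0.00185779 × (23534.1/81.443) = 0.537.

0.537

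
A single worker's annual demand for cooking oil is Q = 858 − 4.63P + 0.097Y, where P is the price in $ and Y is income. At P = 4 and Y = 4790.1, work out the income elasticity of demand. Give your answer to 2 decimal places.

At P = 4, Y = 4790.1: Q = 1304.120.
Holding P constant, ∂Q/∂Y = 0.097.
η_Y = (∂Q/∂Y)·(Y/Q) = 0.097 × (4790.1/1304.120) = 0.36.

0.36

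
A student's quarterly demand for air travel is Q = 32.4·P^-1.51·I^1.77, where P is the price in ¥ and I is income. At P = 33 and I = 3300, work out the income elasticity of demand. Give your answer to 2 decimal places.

1.77

For a multiplicative demand Q = A·P^α·I^β, the income elasticity is β everywhere.
Here β = 1.77, so η = 1.77.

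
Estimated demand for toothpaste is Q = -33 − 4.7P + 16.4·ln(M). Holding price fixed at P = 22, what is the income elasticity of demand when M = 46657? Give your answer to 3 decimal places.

At P = 22, M = 46657: Q = 39.909.
Holding P constant, ∂Q/∂M = 16.4/M = 0.000351501.
η_M = (∂Q/∂M)·(M/Q) = 0.000351501 × (46657/39.909) = 0.411.

0.411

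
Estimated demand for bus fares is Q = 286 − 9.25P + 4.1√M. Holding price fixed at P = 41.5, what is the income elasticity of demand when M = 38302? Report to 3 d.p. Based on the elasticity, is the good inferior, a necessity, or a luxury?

0.569 (necessity)

At P = 41.5, M = 38302: Q = 704.532.
Holding P constant, ∂Q/∂M = 4.1/(2√M) = 0.0104747.
η_M = (∂Q/∂M)·(M/Q) = 0.0104747 × (38302/704.532) = 0.569.
Since 0 < η < 1, this is a necessity.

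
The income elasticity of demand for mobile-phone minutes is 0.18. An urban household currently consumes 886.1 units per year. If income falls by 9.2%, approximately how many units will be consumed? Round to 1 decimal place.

%ΔQ ≈ η × %ΔI = 0.18 × (-9.2%) = -1.656%.
New Q ≈ 886.1 × (1 − 0.01656) = 871.4.

871.4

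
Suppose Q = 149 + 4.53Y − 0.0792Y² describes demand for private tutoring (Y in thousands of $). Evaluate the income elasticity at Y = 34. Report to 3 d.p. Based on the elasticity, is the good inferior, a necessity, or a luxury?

At Y = 34: Q = 211.4648.
dQ/dY = 4.53 − 0.1584Y = -0.85560.
η = (dQ/dY)·(Y/Q) = -0.85560 × (34/211.4648) = -0.138.
η < 0 ⇒ inferior good.

-0.138 (inferior good)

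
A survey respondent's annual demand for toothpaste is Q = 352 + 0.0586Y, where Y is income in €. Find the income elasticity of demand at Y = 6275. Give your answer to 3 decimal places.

0.511

At Y = 6275: Q = 719.715.
dQ/dY = 0.0586.
η = (dQ/dY)·(Y/Q) = 0.0586 × (6275/719.715) = 0.511.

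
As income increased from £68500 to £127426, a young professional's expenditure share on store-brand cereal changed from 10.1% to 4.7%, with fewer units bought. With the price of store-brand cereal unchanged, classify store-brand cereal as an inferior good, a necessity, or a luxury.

inferior good

Quantity demanded falls as income rises, so η < 0.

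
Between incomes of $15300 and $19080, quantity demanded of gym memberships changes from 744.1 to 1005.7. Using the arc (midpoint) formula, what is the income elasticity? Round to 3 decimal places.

ΔQ = 1005.7 − 744.1 = 261.6; midpoint Q̄ = (744.1 + 1005.7)/2 = 874.9.
ΔI = 19080 − 15300 = 3780; midpoint Ī = (15300 + 19080)/2 = 17190.
η = (ΔQ/Q̄) ÷ (ΔI/Ī) = (261.6/874.9) ÷ (3780/17190) = 1.360.

1.360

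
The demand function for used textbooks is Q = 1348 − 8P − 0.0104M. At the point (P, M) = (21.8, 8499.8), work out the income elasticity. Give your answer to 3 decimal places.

-0.081

At P = 21.8, M = 8499.8: Q = 1085.202.
Holding P constant, ∂Q/∂M = −0.0104.
η_M = (∂Q/∂M)·(M/Q) = -0.0104 × (8499.8/1085.202) = -0.081.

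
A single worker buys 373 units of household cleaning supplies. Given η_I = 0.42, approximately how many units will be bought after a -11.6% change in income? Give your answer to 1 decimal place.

%ΔQ ≈ η × %ΔI = 0.42 × (-11.6%) = -4.872%.
New Q ≈ 373 × (1 − 0.04872) = 354.8.

354.8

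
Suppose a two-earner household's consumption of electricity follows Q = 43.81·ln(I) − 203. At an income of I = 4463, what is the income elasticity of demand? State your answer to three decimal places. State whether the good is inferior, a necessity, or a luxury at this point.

0.265 (necessity)

At I = 4463: Q = 165.161.
dQ/dI = 43.81/I = 0.00981627 at this income.
η = (dQ/dI)·(I/Q) = 0.00981627 × (4463/165.161) = 0.265.
Since 0 < η < 1, the good is a necessity.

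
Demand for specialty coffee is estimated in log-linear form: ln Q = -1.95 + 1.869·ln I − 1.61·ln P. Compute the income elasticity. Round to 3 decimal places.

1.869

In a log-linear demand, the coefficient on ln I is the income elasticity.
So η = 1.869.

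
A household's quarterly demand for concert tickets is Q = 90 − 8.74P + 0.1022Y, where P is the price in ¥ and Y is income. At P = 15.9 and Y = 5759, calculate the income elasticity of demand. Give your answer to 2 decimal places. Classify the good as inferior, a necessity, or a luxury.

1.09 (luxury)

At P = 15.9, Y = 5759: Q = 539.604.
Holding P constant, ∂Q/∂Y = 0.1022.
η_Y = (∂Q/∂Y)·(Y/Q) = 0.1022 × (5759/539.604) = 1.09.
Since η > 1, this is a luxury.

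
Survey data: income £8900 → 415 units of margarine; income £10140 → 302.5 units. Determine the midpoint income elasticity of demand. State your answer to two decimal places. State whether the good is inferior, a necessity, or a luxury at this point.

-2.41 (inferior good)

ΔQ = 302.5 − 415 = -112.5; midpoint Q̄ = (415 + 302.5)/2 = 358.75.
ΔI = 10140 − 8900 = 1240; midpoint Ī = (8900 + 10140)/2 = 9520.
η = (ΔQ/Q̄) ÷ (ΔI/Ī) = (-112.5/358.75) ÷ (1240/9520) = -2.41.
η < 0 ⇒ inferior good.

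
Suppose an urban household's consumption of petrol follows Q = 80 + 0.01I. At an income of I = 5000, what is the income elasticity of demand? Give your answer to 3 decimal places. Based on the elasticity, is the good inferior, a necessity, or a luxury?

At I = 5000: Q = 130.000.
dQ/dI = 0.01.
η = (dQ/dI)·(I/Q) = 0.01 × (5000/130.000) = 0.385.
Since 0 < η < 1, the good is a necessity.

0.385 (necessity)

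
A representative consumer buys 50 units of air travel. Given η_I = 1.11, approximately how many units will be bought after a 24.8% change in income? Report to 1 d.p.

63.8

%ΔQ ≈ η × %ΔI = 1.11 × 24.8% = 27.528%.
New Q ≈ 50 × (1 + 0.27528) = 63.8.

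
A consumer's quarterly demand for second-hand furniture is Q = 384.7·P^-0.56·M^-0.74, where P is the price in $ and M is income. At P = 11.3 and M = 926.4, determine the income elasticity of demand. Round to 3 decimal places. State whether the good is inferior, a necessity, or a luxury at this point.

-0.740 (inferior good)

For a multiplicative demand Q = A·P^α·M^β, the income elasticity is β everywhere.
Here β = -0.74, so η = -0.740.
Since η < 0, this is an inferior good.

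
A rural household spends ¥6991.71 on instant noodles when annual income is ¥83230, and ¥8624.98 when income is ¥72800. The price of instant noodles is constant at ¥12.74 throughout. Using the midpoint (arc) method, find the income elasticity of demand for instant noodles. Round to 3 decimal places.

-1.565

With a constant price, Q₁ = 6991.71/12.74 = 548.800 and Q₂ = 8624.98/12.74 = 677.000 (equivalently, work directly with expenditure since P cancels).
Midpoint %ΔQ = (8624.98 − 6991.71)/7808.34 = 0.20917; midpoint %ΔI = (72800 − 83230)/78015 = -0.13369.
η = 0.20917 / -0.13369 = -1.565.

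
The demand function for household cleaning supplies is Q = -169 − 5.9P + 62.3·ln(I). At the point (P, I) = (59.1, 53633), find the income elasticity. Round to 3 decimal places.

0.388

At P = 59.1, I = 53633: Q = 160.752.
Holding P constant, ∂Q/∂I = 62.3/I = 0.0011616.
η_I = (∂Q/∂I)·(I/Q) = 0.0011616 × (53633/160.752) = 0.388.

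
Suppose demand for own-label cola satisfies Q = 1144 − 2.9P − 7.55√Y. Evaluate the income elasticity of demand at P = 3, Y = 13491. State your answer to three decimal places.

-1.697

At P = 3, Y = 13491: Q = 258.362.
Holding P constant, ∂Q/∂Y = -7.55/(2√Y) = -0.0325009.
η_Y = (∂Q/∂Y)·(Y/Q) = -0.0325009 × (13491/258.362) = -1.697.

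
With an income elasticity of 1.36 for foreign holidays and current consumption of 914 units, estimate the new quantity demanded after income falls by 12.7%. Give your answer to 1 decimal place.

756.1

%ΔQ ≈ η × %ΔI = 1.36 × (-12.7%) = -17.272%.
New Q ≈ 914 × (1 − 0.17272) = 756.1.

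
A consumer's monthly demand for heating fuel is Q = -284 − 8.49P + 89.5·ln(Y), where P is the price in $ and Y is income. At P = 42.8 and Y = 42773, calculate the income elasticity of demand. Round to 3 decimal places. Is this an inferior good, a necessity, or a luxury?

0.292 (necessity)

At P = 42.8, Y = 42773: Q = 307.026.
Holding P constant, ∂Q/∂Y = 89.5/Y = 0.00209244.
η_Y = (∂Q/∂Y)·(Y/Q) = 0.00209244 × (42773/307.026) = 0.292.
Since 0 < η < 1, this is a necessity.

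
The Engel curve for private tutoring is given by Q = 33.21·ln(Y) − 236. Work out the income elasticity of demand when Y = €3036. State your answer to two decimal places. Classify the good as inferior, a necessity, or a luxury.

At Y = 3036: Q = 30.288.
dQ/dY = 33.21/Y = 0.0109387 at this income.
η = (dQ/dY)·(Y/Q) = 0.0109387 × (3036/30.288) = 1.10.
Since η > 1, the good is a luxury.

1.10 (luxury)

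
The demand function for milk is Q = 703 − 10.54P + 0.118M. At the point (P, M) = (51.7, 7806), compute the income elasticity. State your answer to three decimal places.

At P = 51.7, M = 7806: Q = 1079.190.
Holding P constant, ∂Q/∂M = 0.118.
η_M = (∂Q/∂M)·(M/Q) = 0.118 × (7806/1079.190) = 0.854.

0.854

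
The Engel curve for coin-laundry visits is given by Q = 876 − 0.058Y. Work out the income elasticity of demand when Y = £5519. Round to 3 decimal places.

-0.576

At Y = 5519: Q = 555.898.
dQ/dY = −0.058.
η = (dQ/dY)·(Y/Q) = -0.058 × (5519/555.898) = -0.576.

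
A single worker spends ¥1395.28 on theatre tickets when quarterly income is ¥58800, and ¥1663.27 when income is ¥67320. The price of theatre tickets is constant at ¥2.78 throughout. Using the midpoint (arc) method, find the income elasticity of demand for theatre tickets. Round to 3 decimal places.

1.297

With a constant price, Q₁ = 1395.28/2.78 = 501.899 and Q₂ = 1663.27/2.78 = 598.299 (equivalently, work directly with expenditure since P cancels).
Midpoint %ΔQ = (1663.27 − 1395.28)/1529.28 = 0.17524; midpoint %ΔI = (67320 − 58800)/63060 = 0.13511.
η = 0.17524 / 0.13511 = 1.297.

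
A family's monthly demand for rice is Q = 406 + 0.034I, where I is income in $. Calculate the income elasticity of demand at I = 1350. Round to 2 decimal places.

0.10

At I = 1350: Q = 451.900.
dQ/dI = 0.034.
η = (dQ/dI)·(I/Q) = 0.034 × (1350/451.900) = 0.10.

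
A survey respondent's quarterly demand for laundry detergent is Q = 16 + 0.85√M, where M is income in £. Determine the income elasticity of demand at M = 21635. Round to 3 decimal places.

0.443

At M = 21635: Q = 141.025.
dQ/dM = 0.85/(2√M) = 0.00288942 at this income.
η = (dQ/dM)·(M/Q) = 0.00288942 × (21635/141.025) = 0.443.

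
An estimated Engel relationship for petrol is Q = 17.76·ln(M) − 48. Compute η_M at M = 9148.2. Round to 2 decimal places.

At M = 9148.2: Q = 113.995.
dQ/dM = 17.76/M = 0.00194137 at this income.
η = (dQ/dM)·(M/Q) = 0.00194137 × (9148.2/113.995) = 0.16.

0.16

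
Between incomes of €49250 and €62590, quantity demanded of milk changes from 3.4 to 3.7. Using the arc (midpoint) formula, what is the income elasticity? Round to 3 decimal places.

0.354

ΔQ = 3.7 − 3.4 = 0.3; midpoint Q̄ = (3.4 + 3.7)/2 = 3.55.
ΔI = 62590 − 49250 = 13340; midpoint Ī = (49250 + 62590)/2 = 55920.
η = (ΔQ/Q̄) ÷ (ΔI/Ī) = (0.3/3.55) ÷ (13340/55920) = 0.354.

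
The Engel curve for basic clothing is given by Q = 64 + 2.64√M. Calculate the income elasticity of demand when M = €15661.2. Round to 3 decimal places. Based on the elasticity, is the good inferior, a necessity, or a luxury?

0.419 (necessity)

At M = 15661.2: Q = 394.382.
dQ/dM = 2.64/(2√M) = 0.0105478 at this income.
η = (dQ/dM)·(M/Q) = 0.0105478 × (15661.2/394.382) = 0.419.
Since 0 < η < 1, the good is a necessity.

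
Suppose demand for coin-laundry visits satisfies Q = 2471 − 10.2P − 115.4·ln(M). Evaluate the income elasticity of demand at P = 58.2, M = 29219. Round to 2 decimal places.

At P = 58.2, M = 29219: Q = 690.751.
Holding P constant, ∂Q/∂M = -115.4/M = -0.00394948.
η_M = (∂Q/∂M)·(M/Q) = -0.00394948 × (29219/690.751) = -0.17.

-0.17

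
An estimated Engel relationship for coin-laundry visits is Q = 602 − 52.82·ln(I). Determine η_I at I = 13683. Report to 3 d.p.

At I = 13683: Q = 98.947.
dQ/dI = -52.82/I = -0.00386026 at this income.
η = (dQ/dI)·(I/Q) = -0.00386026 × (13683/98.947) = -0.534.

-0.534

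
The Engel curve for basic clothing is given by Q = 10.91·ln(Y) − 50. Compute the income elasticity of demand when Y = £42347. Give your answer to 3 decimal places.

At Y = 42347: Q = 66.231.
dQ/dY = 10.91/Y = 0.000257633 at this income.
η = (dQ/dY)·(Y/Q) = 0.000257633 × (42347/66.231) = 0.165.

0.165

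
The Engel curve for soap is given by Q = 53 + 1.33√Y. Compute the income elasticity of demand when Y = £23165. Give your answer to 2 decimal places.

At Y = 23165: Q = 255.427.
dQ/dY = 1.33/(2√Y) = 0.00436924 at this income.
η = (dQ/dY)·(Y/Q) = 0.00436924 × (23165/255.427) = 0.40.

0.40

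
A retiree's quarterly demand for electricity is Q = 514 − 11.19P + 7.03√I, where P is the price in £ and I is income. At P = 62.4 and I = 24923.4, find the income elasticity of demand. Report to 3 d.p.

At P = 62.4, I = 24923.4: Q = 925.580.
Holding P constant, ∂Q/∂I = 7.03/(2√I) = 0.0222649.
η_I = (∂Q/∂I)·(I/Q) = 0.0222649 × (24923.4/925.580) = 0.600.

0.600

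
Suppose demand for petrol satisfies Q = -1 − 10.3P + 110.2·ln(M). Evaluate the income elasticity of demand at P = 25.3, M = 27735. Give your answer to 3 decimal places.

0.127

At P = 25.3, M = 27735: Q = 865.806.
Holding P constant, ∂Q/∂M = 110.2/M = 0.00397332.
η_M = (∂Q/∂M)·(M/Q) = 0.00397332 × (27735/865.806) = 0.127.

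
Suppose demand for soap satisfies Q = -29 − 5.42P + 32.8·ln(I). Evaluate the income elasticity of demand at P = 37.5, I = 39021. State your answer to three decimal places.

At P = 37.5, I = 39021: Q = 114.507.
Holding P constant, ∂Q/∂I = 32.8/I = 0.000840573.
η_I = (∂Q/∂I)·(I/Q) = 0.000840573 × (39021/114.507) = 0.286.

0.286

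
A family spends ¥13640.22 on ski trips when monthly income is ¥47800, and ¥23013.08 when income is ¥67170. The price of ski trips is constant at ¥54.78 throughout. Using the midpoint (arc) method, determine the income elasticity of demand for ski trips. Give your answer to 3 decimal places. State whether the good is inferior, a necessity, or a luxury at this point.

With a constant price, Q₁ = 13640.22/54.78 = 249.000 and Q₂ = 23013.08/54.78 = 420.100 (equivalently, work directly with expenditure since P cancels).
Midpoint %ΔQ = (23013.08 − 13640.22)/18326.65 = 0.51143; midpoint %ΔI = (67170 − 47800)/57485 = 0.33696.
η = 0.51143 / 0.33696 = 1.518.
η > 1 ⇒ luxury.

1.518 (luxury)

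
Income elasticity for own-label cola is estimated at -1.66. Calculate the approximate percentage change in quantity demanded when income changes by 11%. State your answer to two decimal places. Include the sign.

-18.26%

%ΔQ ≈ η × %ΔI = -1.66 × 11% = -18.26%.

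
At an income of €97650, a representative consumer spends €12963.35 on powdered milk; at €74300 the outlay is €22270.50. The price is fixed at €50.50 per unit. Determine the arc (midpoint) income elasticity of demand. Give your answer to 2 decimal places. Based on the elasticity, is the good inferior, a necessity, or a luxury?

-1.95 (inferior good)

With a constant price, Q₁ = 12963.35/50.50 = 256.700 and Q₂ = 22270.50/50.50 = 441.000 (equivalently, work directly with expenditure since P cancels).
Midpoint %ΔQ = (22270.50 − 12963.35)/17616.93 = 0.52831; midpoint %ΔI = (74300 − 97650)/85975 = -0.27159.
η = 0.52831 / -0.27159 = -1.95.
η < 0 ⇒ inferior good.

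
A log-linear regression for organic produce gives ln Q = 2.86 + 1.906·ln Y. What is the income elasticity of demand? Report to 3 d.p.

1.906

In a log-linear demand, the coefficient on ln Y is the income elasticity.
So η = 1.906.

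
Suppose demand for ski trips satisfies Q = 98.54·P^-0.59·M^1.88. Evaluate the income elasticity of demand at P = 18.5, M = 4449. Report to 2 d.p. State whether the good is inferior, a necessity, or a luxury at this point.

1.88 (luxury)

For a multiplicative demand Q = A·P^α·M^β, the income elasticity is β everywhere.
Here β = 1.88, so η = 1.88.
Since η > 1, this is a luxury.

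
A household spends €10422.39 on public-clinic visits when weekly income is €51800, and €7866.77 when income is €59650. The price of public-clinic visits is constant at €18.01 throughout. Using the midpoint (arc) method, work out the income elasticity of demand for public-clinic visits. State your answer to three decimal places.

With a constant price, Q₁ = 10422.39/18.01 = 578.700 and Q₂ = 7866.77/18.01 = 436.800 (equivalently, work directly with expenditure since P cancels).
Midpoint %ΔQ = (7866.77 − 10422.39)/9144.58 = -0.27947; midpoint %ΔI = (59650 − 51800)/55725 = 0.14087.
η = -0.27947 / 0.14087 = -1.984.

-1.984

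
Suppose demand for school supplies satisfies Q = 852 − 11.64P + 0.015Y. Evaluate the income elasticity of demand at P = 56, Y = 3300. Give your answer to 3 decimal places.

At P = 56, Y = 3300: Q = 249.660.
Holding P constant, ∂Q/∂Y = 0.015.
η_Y = (∂Q/∂Y)·(Y/Q) = 0.015 × (3300/249.660) = 0.198.

0.198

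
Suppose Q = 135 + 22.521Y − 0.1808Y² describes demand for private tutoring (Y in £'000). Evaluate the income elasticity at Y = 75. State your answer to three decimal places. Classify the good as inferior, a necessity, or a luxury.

At Y = 75: Q = 807.0750.
dQ/dY = 22.521 − 0.3616Y = -4.59900.
η = (dQ/dY)·(Y/Q) = -4.59900 × (75/807.0750) = -0.427.
η < 0 ⇒ inferior good.

-0.427 (inferior good)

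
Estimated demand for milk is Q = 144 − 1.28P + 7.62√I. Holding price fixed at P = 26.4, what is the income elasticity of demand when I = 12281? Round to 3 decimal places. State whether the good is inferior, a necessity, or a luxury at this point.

At P = 26.4, I = 12281: Q = 954.654.
Holding P constant, ∂Q/∂I = 7.62/(2√I) = 0.0343802.
η_I = (∂Q/∂I)·(I/Q) = 0.0343802 × (12281/954.654) = 0.442.
Since 0 < η < 1, this is a necessity.

0.442 (necessity)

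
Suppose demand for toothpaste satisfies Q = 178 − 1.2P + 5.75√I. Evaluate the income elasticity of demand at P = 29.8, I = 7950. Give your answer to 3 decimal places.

0.391

At P = 29.8, I = 7950: Q = 654.926.
Holding P constant, ∂Q/∂I = 5.75/(2√I) = 0.0322444.
η_I = (∂Q/∂I)·(I/Q) = 0.0322444 × (7950/654.926) = 0.391.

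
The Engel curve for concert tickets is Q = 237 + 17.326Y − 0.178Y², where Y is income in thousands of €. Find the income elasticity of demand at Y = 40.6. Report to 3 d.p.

0.180

At Y = 40.6: Q = 647.0275.
dQ/dY = 17.326 − 0.356Y = 2.87240.
η = (dQ/dY)·(Y/Q) = 2.87240 × (40.6/647.0275) = 0.180.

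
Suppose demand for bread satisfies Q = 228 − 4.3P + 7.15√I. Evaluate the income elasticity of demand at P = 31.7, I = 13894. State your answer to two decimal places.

At P = 31.7, I = 13894: Q = 934.481.
Holding P constant, ∂Q/∂I = 7.15/(2√I) = 0.0303293.
η_I = (∂Q/∂I)·(I/Q) = 0.0303293 × (13894/934.481) = 0.45.

0.45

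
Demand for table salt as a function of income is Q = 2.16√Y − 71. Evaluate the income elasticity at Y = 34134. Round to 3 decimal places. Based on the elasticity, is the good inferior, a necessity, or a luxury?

0.608 (necessity)

At Y = 34134: Q = 328.068.
dQ/dY = 2.16/(2√Y) = 0.00584561 at this income.
η = (dQ/dY)·(Y/Q) = 0.00584561 × (34134/328.068) = 0.608.
Since 0 < η < 1, the good is a necessity.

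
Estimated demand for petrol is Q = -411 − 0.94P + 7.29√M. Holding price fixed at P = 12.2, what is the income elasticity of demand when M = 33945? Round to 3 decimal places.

0.729

At P = 12.2, M = 33945: Q = 920.654.
Holding P constant, ∂Q/∂M = 7.29/(2√M) = 0.0197838.
η_M = (∂Q/∂M)·(M/Q) = 0.0197838 × (33945/920.654) = 0.729.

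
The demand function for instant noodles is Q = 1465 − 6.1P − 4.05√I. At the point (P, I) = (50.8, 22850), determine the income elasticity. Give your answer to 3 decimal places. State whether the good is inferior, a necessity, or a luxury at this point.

-0.564 (inferior good)

At P = 50.8, I = 22850: Q = 542.913.
Holding P constant, ∂Q/∂I = -4.05/(2√I) = -0.0133962.
η_I = (∂Q/∂I)·(I/Q) = -0.0133962 × (22850/542.913) = -0.564.
Since η < 0, this is an inferior good.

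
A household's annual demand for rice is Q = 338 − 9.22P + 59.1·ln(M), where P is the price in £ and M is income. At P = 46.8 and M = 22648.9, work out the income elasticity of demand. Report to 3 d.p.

0.118

At P = 46.8, M = 22648.9: Q = 499.151.
Holding P constant, ∂Q/∂M = 59.1/M = 0.0026094.
η_M = (∂Q/∂M)·(M/Q) = 0.0026094 × (22648.9/499.151) = 0.118.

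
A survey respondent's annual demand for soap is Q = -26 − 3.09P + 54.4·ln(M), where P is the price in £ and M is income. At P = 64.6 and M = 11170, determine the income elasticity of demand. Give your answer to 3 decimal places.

At P = 64.6, M = 11170: Q = 281.448.
Holding P constant, ∂Q/∂M = 54.4/M = 0.00487019.
η_M = (∂Q/∂M)·(M/Q) = 0.00487019 × (11170/281.448) = 0.193.

0.193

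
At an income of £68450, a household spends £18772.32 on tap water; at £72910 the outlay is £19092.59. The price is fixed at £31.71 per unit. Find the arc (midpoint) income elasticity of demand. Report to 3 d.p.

0.268

With a constant price, Q₁ = 18772.32/31.71 = 592.000 and Q₂ = 19092.59/31.71 = 602.100 (equivalently, work directly with expenditure since P cancels).
Midpoint %ΔQ = (19092.59 − 18772.32)/18932.46 = 0.01692; midpoint %ΔI = (72910 − 68450)/70680 = 0.06310.
η = 0.01692 / 0.06310 = 0.268.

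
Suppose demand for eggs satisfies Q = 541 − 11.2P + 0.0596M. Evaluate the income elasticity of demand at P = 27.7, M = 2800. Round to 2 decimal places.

At P = 27.7, M = 2800: Q = 397.640.
Holding P constant, ∂Q/∂M = 0.0596.
η_M = (∂Q/∂M)·(M/Q) = 0.0596 × (2800/397.640) = 0.42.

0.42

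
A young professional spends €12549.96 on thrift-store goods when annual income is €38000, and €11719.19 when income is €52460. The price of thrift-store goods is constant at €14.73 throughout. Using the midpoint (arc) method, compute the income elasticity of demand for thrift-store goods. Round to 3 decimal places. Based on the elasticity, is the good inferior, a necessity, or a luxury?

-0.214 (inferior good)

With a constant price, Q₁ = 12549.96/14.73 = 852.000 and Q₂ = 11719.19/14.73 = 795.600 (equivalently, work directly with expenditure since P cancels).
Midpoint %ΔQ = (11719.19 − 12549.96)/12134.58 = -0.06846; midpoint %ΔI = (52460 − 38000)/45230 = 0.31970.
η = -0.06846 / 0.31970 = -0.214.
η < 0 ⇒ inferior good.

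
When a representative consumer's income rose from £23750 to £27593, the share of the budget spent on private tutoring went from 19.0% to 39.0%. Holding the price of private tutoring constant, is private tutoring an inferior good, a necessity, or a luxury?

The budget share rises as income rises, so η > 1.

luxury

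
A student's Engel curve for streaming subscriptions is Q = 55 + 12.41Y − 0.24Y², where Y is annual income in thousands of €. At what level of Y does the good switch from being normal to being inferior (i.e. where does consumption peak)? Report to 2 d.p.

25.85

dQ/dY = 12.41 − 0.48Y.
The good is inferior where dQ/dY < 0. Setting dQ/dY = 0 gives Y = 12.41 / 0.48 = 25.85.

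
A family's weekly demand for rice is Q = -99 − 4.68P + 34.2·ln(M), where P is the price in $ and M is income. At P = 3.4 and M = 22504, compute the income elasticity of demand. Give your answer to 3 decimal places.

0.150

At P = 3.4, M = 22504: Q = 227.822.
Holding P constant, ∂Q/∂M = 34.2/M = 0.00151973.
η_M = (∂Q/∂M)·(M/Q) = 0.00151973 × (22504/227.822) = 0.150.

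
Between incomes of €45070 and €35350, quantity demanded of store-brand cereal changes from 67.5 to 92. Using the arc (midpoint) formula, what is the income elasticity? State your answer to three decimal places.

ΔQ = 92 − 67.5 = 24.5; midpoint Q̄ = (67.5 + 92)/2 = 79.75.
ΔI = 35350 − 45070 = -9720; midpoint Ī = (45070 + 35350)/2 = 40210.
η = (ΔQ/Q̄) ÷ (ΔI/Ī) = (24.5/79.75) ÷ (-9720/40210) = -1.271.

-1.271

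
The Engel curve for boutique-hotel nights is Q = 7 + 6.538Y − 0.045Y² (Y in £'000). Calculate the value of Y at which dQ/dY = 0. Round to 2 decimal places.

72.64

dQ/dY = 6.538 − 0.09Y.
The good is inferior where dQ/dY < 0. Setting dQ/dY = 0 gives Y = 6.538 / 0.09 = 72.64.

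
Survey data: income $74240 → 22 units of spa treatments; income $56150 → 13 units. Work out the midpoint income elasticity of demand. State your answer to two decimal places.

ΔQ = 13 − 22 = -9; midpoint Q̄ = (22 + 13)/2 = 17.5.
ΔI = 56150 − 74240 = -18090; midpoint Ī = (74240 + 56150)/2 = 65195.
η = (ΔQ/Q̄) ÷ (ΔI/Ī) = (-9/17.5) ÷ (-18090/65195) = 1.85.

1.85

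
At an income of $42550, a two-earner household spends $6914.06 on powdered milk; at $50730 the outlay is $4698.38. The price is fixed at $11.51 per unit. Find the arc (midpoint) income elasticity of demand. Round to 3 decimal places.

With a constant price, Q₁ = 6914.06/11.51 = 600.700 and Q₂ = 4698.38/11.51 = 408.200 (equivalently, work directly with expenditure since P cancels).
Midpoint %ΔQ = (4698.38 − 6914.06)/5806.22 = -0.38160; midpoint %ΔI = (50730 − 42550)/46640 = 0.17539.
η = -0.38160 / 0.17539 = -2.176.

-2.176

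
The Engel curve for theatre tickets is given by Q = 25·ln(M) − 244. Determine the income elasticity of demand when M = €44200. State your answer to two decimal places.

1.07

At M = 44200: Q = 23.412.
dQ/dM = 25/M = 0.000565611 at this income.
η = (dQ/dM)·(M/Q) = 0.000565611 × (44200/23.412) = 1.07.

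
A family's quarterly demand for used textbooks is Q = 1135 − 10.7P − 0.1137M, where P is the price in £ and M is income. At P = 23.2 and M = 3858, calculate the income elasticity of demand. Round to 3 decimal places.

-0.979

At P = 23.2, M = 3858: Q = 448.105.
Holding P constant, ∂Q/∂M = −0.1137.
η_M = (∂Q/∂M)·(M/Q) = -0.1137 × (3858/448.105) = -0.979.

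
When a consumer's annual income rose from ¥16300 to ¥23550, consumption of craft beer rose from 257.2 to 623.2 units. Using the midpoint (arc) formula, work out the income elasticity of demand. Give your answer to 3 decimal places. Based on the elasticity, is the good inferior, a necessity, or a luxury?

ΔQ = 623.2 − 257.2 = 366; midpoint Q̄ = (257.2 + 623.2)/2 = 440.2.
ΔI = 23550 − 16300 = 7250; midpoint Ī = (16300 + 23550)/2 = 19925.
η = (ΔQ/Q̄) ÷ (ΔI/Ī) = (366/440.2) ÷ (7250/19925) = 2.285.
η > 1 ⇒ luxury.

2.285 (luxury)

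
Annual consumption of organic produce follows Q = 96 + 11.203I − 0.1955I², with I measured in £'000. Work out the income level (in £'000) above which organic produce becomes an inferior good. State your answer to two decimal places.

dQ/dI = 11.203 − 0.391I.
The good is inferior where dQ/dI < 0. Setting dQ/dI = 0 gives I = 11.203 / 0.391 = 28.65.

28.65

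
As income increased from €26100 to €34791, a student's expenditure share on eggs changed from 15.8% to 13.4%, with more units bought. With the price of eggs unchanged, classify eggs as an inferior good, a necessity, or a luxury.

Quantity rises but the budget share falls as income rises, so 0 < η < 1.

necessity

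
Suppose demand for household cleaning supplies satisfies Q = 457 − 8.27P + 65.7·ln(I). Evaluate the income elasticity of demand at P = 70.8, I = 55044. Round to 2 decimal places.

At P = 70.8, I = 55044: Q = 588.658.
Holding P constant, ∂Q/∂I = 65.7/I = 0.00119359.
η_I = (∂Q/∂I)·(I/Q) = 0.00119359 × (55044/588.658) = 0.11.

0.11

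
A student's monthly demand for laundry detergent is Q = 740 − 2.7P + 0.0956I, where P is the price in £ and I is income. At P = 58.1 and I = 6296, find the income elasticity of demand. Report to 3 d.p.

At P = 58.1, I = 6296: Q = 1185.028.
Holding P constant, ∂Q/∂I = 0.0956.
η_I = (∂Q/∂I)·(I/Q) = 0.0956 × (6296/1185.028) = 0.508.

0.508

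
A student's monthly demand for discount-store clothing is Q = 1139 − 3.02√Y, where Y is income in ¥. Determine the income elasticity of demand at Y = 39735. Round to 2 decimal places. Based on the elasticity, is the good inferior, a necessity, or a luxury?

At Y = 39735: Q = 537.004.
dQ/dY = -3.02/(2√Y) = -0.00757513 at this income.
η = (dQ/dY)·(Y/Q) = -0.00757513 × (39735/537.004) = -0.56.
Since η < 0, the good is an inferior good.

-0.56 (inferior good)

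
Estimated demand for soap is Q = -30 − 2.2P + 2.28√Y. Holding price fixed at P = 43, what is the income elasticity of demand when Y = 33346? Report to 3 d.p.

At P = 43, Y = 33346: Q = 291.748.
Holding P constant, ∂Q/∂Y = 2.28/(2√Y) = 0.00624285.
η_Y = (∂Q/∂Y)·(Y/Q) = 0.00624285 × (33346/291.748) = 0.714.

0.714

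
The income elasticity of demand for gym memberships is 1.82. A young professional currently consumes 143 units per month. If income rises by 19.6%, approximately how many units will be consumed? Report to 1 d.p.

194.0

%ΔQ ≈ η × %ΔI = 1.82 × 19.6% = 35.672%.
New Q ≈ 143 × (1 + 0.35672) = 194.0.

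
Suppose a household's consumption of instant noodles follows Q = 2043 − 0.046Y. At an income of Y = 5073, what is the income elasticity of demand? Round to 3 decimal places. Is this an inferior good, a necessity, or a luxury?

At Y = 5073: Q = 1809.642.
dQ/dY = −0.046.
η = (dQ/dY)·(Y/Q) = -0.046 × (5073/1809.642) = -0.129.
Since η < 0, the good is an inferior good.

-0.129 (inferior good)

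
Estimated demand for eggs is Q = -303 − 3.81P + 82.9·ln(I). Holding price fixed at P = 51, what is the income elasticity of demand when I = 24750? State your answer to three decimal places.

At P = 51, I = 24750: Q = 341.355.
Holding P constant, ∂Q/∂I = 82.9/I = 0.00334949.
η_I = (∂Q/∂I)·(I/Q) = 0.00334949 × (24750/341.355) = 0.243.

0.243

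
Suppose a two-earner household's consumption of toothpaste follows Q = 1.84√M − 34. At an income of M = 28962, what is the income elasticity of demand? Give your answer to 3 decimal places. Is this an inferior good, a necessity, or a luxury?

0.561 (necessity)

At M = 28962: Q = 279.135.
dQ/dM = 1.84/(2√M) = 0.00540597 at this income.
η = (dQ/dM)·(M/Q) = 0.00540597 × (28962/279.135) = 0.561.
Since 0 < η < 1, the good is a necessity.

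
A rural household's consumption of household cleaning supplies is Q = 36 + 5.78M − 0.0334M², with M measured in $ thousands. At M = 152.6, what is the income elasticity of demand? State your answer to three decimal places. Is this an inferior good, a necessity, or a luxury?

At M = 152.6: Q = 140.2502.
dQ/dM = 5.78 − 0.0668M = -4.41368.
η = (dQ/dM)·(M/Q) = -4.41368 × (152.6/140.2502) = -4.802.
η < 0 ⇒ inferior good.

-4.802 (inferior good)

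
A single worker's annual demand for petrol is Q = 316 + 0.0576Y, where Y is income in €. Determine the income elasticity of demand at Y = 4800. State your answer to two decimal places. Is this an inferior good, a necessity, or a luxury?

At Y = 4800: Q = 592.480.
dQ/dY = 0.0576.
η = (dQ/dY)·(Y/Q) = 0.0576 × (4800/592.480) = 0.47.
Since 0 < η < 1, the good is a necessity.

0.47 (necessity)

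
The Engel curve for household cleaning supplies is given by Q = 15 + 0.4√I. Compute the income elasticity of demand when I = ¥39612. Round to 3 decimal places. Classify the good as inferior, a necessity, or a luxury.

0.421 (necessity)

At I = 39612: Q = 94.611.
dQ/dI = 0.4/(2√I) = 0.00100489 at this income.
η = (dQ/dI)·(I/Q) = 0.00100489 × (39612/94.611) = 0.421.
Since 0 < η < 1, the good is a necessity.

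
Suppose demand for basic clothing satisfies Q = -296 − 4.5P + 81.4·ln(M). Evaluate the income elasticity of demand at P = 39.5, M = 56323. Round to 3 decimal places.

At P = 39.5, M = 56323: Q = 416.673.
Holding P constant, ∂Q/∂M = 81.4/M = 0.00144524.
η_M = (∂Q/∂M)·(M/Q) = 0.00144524 × (56323/416.673) = 0.195.

0.195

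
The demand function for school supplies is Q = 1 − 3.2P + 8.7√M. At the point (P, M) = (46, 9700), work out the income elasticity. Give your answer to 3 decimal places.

At P = 46, M = 9700: Q = 710.651.
Holding P constant, ∂Q/∂M = 8.7/(2√M) = 0.0441676.
η_M = (∂Q/∂M)·(M/Q) = 0.0441676 × (9700/710.651) = 0.603.

0.603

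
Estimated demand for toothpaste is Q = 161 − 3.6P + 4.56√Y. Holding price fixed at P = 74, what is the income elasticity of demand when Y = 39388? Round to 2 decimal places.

0.57

At P = 74, Y = 39388: Q = 799.596.
Holding P constant, ∂Q/∂Y = 4.56/(2√Y) = 0.0114882.
η_Y = (∂Q/∂Y)·(Y/Q) = 0.0114882 × (39388/799.596) = 0.57.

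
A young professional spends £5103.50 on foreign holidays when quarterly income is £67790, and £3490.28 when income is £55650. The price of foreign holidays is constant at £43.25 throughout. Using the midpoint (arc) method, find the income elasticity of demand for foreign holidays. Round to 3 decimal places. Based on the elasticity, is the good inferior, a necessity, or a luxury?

With a constant price, Q₁ = 5103.50/43.25 = 118.000 and Q₂ = 3490.28/43.25 = 80.700 (equivalently, work directly with expenditure since P cancels).
Midpoint %ΔQ = (3490.28 − 5103.50)/4296.89 = -0.37544; midpoint %ΔI = (55650 − 67790)/61720 = -0.19669.
η = -0.37544 / -0.19669 = 1.909.
η > 1 ⇒ luxury.

1.909 (luxury)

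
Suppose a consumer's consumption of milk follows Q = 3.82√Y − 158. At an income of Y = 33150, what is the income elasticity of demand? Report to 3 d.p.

At Y = 33150: Q = 537.513.
dQ/dY = 3.82/(2√Y) = 0.0104904 at this income.
η = (dQ/dY)·(Y/Q) = 0.0104904 × (33150/537.513) = 0.647.

0.647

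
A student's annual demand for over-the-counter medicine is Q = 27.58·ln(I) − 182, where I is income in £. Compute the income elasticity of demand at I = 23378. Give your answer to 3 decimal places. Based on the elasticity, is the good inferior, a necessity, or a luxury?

At I = 23378: Q = 95.442.
dQ/dI = 27.58/I = 0.00117974 at this income.
η = (dQ/dI)·(I/Q) = 0.00117974 × (23378/95.442) = 0.289.
Since 0 < η < 1, the good is a necessity.

0.289 (necessity)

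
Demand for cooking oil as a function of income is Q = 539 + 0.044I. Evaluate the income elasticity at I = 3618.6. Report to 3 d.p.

0.228

At I = 3618.6: Q = 698.218.
dQ/dI = 0.044.
η = (dQ/dI)·(I/Q) = 0.044 × (3618.6/698.218) = 0.228.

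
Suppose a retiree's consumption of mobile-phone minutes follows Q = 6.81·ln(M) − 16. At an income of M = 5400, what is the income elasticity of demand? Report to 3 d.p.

0.160

At M = 5400: Q = 42.526.
dQ/dM = 6.81/M = 0.00126111 at this income.
η = (dQ/dM)·(M/Q) = 0.00126111 × (5400/42.526) = 0.160.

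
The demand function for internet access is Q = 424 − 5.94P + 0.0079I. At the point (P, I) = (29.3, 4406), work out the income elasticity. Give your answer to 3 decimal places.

At P = 29.3, I = 4406: Q = 284.765.
Holding P constant, ∂Q/∂I = 0.0079.
η_I = (∂Q/∂I)·(I/Q) = 0.0079 × (4406/284.765) = 0.122.

0.122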